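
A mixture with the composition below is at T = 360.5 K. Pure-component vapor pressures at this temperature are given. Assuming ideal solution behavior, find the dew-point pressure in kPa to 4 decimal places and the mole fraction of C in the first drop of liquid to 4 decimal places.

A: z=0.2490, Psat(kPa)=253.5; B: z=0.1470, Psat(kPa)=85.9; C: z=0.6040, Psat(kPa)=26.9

At the dew point ψ → 1, so Σzᵢ/Kᵢ = 1 with Kᵢ = Pᵢˢᵃᵗ/P ⇒ 1/P = Σzᵢ/Pᵢˢᵃᵗ.
1/P = 0.2490/253.5 + 0.1470/85.9 + 0.6040/26.9 = 0.0251471 ⇒ P = 39.7661 kPa
xᵢ = zᵢP/Pᵢˢᵃᵗ ⇒ x_C = 0.6040·39.7661/26.9 = 0.8929

Pdew = 39.7661 kPa, x_C = 0.8929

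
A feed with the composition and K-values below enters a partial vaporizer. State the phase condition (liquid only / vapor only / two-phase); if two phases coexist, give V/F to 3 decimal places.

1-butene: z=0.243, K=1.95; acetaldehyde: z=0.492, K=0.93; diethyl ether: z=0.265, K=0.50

ΣzᵢKᵢ = 1.064; Σzᵢ/Kᵢ = 1.184.
Both exceed 1, so a two-phase solution exists.
Rachford–Rice: g(ψ) = Σ zᵢ(Kᵢ−1)/(1+ψ(Kᵢ−1)) = 0.
Newton iteration, ψ⁰ = 0.66:
  ψ = 0.660: g = -0.0920, g' = -0.233 → ψ = 0.265
  ψ = 0.265: g = -0.0035, g' = -0.230 → ψ = 0.250
Converged at ψ = 0.250.

two-phase, V/F = 0.250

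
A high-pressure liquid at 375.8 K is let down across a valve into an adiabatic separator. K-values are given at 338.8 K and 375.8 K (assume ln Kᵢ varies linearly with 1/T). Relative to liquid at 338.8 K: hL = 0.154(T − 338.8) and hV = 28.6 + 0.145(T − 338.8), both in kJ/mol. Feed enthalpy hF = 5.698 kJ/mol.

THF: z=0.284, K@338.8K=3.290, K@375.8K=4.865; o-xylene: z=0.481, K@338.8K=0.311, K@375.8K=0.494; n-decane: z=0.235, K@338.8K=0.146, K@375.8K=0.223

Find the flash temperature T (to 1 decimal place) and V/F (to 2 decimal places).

Adiabatic flash: solve Rachford–Rice at each trial T, then check hF = ψ·hV(T) + (1−ψ)·hL(T).
  T = 338.8 K: K = (3.290, 0.311, 0.146), RR gives ψ = 0.069, H_out = 1.981 kJ/mol
  T = 375.8 K: K = (4.865, 0.494, 0.223), RR gives ψ = 0.287, H_out = 13.825 kJ/mol
  T = 357.3 K: K = (4.041, 0.397, 0.182), RR gives ψ = 0.185, H_out = 8.104 kJ/mol
  T = 348.1 K: K = (3.658, 0.353, 0.164), RR gives ψ = 0.130, H_out = 5.150 kJ/mol
  T = 352.7 K: K = (3.848, 0.374, 0.173), RR gives ψ = 0.158, H_out = 6.644 kJ/mol
  T = 350.4 K: K = (3.752, 0.363, 0.168), RR gives ψ = 0.144, H_out = 5.902 kJ/mol
Linear interpolation between T = 348.1 (H_out = 5.150) and T = 350.4 (H_out = 5.902) on hF = 5.698 gives T ≈ 349.8 K, at which ψ = 0.14.

T = 349.8 K, V/F = 0.14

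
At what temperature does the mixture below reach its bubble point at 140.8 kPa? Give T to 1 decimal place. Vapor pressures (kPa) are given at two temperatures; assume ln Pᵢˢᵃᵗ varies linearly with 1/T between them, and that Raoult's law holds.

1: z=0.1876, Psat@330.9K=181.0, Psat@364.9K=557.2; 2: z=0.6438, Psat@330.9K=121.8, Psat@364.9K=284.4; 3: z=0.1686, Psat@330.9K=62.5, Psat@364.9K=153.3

Bubble-point temperature: ΣzᵢPᵢˢᵃᵗ(T) = P. Interpolate ln Pᵢˢᵃᵗ = aᵢ + bᵢ/T.
  T = 330.9 K: ΣzᵢPᵢˢᵃᵗ = 122.91 kPa
  T = 364.9 K: ΣzᵢPᵢˢᵃᵗ = 313.47 kPa
  T = 347.9 K: ΣzᵢPᵢˢᵃᵗ = 200.44 kPa
  T = 339.4 K: ΣzᵢPᵢˢᵃᵗ = 157.84 kPa
  T = 335.1 K: ΣzᵢPᵢˢᵃᵗ = 139.28 kPa
  T = 337.2 K: ΣzᵢPᵢˢᵃᵗ = 148.11 kPa
Interpolating between 335.1 K and 337.2 K gives T ≈ 335.5 K.

T = 335.5 K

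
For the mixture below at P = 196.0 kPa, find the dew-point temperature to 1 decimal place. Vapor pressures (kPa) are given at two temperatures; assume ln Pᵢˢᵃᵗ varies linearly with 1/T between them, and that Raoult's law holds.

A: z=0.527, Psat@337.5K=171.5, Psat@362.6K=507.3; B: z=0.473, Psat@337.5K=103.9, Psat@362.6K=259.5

Dew-point temperature: Σzᵢ·P/Pᵢˢᵃᵗ(T) = 1. Interpolate ln Pᵢˢᵃᵗ = aᵢ + bᵢ/T.
  T = 337.5 K: ΣzᵢP/Pᵢˢᵃᵗ = 1.4946
  T = 362.6 K: ΣzᵢP/Pᵢˢᵃᵗ = 0.5609
  T = 350.1 K: ΣzᵢP/Pᵢˢᵃᵗ = 0.8971
  T = 343.8 K: ΣzᵢP/Pᵢˢᵃᵗ = 1.1523
  T = 347.0 K: ΣzᵢP/Pᵢˢᵃᵗ = 1.0135
  T = 348.6 K: ΣzᵢP/Pᵢˢᵃᵗ = 0.9514
Interpolating between 347.0 K and 348.6 K gives T ≈ 347.3 K.

T = 347.3 K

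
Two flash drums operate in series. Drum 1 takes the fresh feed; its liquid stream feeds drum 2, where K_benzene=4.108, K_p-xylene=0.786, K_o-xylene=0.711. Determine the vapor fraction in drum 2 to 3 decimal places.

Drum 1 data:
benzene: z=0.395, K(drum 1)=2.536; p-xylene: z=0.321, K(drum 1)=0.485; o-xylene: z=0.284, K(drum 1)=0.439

Drum 1:
Let ψ₁ = V/F and solve Σ zᵢ(Kᵢ−1)/(1+ψ₁(Kᵢ−1)) = 0.
Check two-phase: ΣzᵢKᵢ = 1.282 > 1 and Σzᵢ/Kᵢ = 1.465 > 1, so g(0) = 0.282 > 0 and g(1) = -0.465 < 0.
Newton–Raphson from ψ₁ = 0.58:
  ψ₁ = 0.580: g = -0.1510, g' = -0.630 → ψ₁ = 0.340
  ψ₁ = 0.340: g = 0.0011, g' = -0.664 → ψ₁ = 0.342
Converged at ψ₁ = 0.342.
Drum-1 compositions:
  benzene: x = 0.259, y = 0.657
  p-xylene: x = 0.390, y = 0.189
  o-xylene: x = 0.351, y = 0.154
Drum-2 feed = drum-1 liquid: z₂ = (0.2590, 0.3896, 0.3514).
Drum 2:
Rachford–Rice: g(ψ₂) = Σ zᵢ(Kᵢ−1)/(1+ψ₂(Kᵢ−1)) = 0.
Feasibility: ΣzᵢKᵢ = 1.620, Σzᵢ/Kᵢ = 1.053 — both > 1, two phases present.
Newton iteration, ψ₂⁰ = 0.59:
  ψ₂ = 0.590: g = 0.0662, g' = -0.378 → ψ₂ = 0.765
  ψ₂ = 0.765: g = 0.0081, g' = -0.293 → ψ₂ = 0.793
  ψ₂ = 0.793: g = 0.0001, g' = -0.284 → ψ₂ = 0.794
Converged at ψ₂ = 0.794.
  benzene: x = 0.075, y = 0.307
  p-xylene: x = 0.469, y = 0.369
  o-xylene: x = 0.456, y = 0.324

V/F (drum 2) = 0.794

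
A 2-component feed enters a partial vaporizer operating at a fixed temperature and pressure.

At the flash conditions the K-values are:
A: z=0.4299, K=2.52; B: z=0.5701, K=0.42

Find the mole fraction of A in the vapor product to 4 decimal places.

y_A = 0.6960

Let ψ = V/F and solve Σ zᵢ(Kᵢ−1)/(1+ψ(Kᵢ−1)) = 0.
Feasibility: ΣzᵢKᵢ = 1.3228, Σzᵢ/Kᵢ = 1.5280 — both > 1, two phases present.
Binary case is linear: z₁(K₁−1)(1+ψ(K₂−1)) + z₂(K₂−1)(1+ψ(K₁−1)) = 0
⇒ ψ = [z₁(K₁−1)+z₂(K₂−1)] / [−(K₁−1)(K₂−1)] = 0.32279/0.88160 = 0.3661
Compositions from xᵢ = zᵢ/(1+ψ(Kᵢ−1)), yᵢ = Kᵢxᵢ:
  A: x = 0.2762, y = 0.6960
  B: x = 0.7238, y = 0.3040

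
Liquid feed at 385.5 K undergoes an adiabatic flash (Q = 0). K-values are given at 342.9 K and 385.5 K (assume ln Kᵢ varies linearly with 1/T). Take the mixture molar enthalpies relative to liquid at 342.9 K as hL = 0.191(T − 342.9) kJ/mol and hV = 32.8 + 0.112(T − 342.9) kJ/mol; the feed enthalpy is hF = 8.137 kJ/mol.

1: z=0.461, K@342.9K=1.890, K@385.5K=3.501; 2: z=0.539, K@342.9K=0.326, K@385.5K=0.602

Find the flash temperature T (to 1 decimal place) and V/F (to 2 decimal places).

Adiabatic flash: solve Rachford–Rice at each trial T, then check hF = ψ·hV(T) + (1−ψ)·hL(T).
  T = 342.9 K: K = (1.890, 0.326), RR gives ψ = 0.078, H_out = 2.570 kJ/mol
  T = 385.5 K: K = (3.501, 0.602), RR gives ψ = 0.943, H_out = 35.887 kJ/mol
  T = 364.2 K: K = (2.619, 0.451), RR gives ψ = 0.507, H_out = 19.840 kJ/mol
  T = 353.5 K: K = (2.234, 0.385), RR gives ψ = 0.313, H_out = 12.026 kJ/mol
  T = 348.2 K: K = (2.057, 0.355), RR gives ψ = 0.205, H_out = 7.642 kJ/mol
  T = 350.9 K: K = (2.146, 0.370), RR gives ψ = 0.262, H_out = 9.941 kJ/mol
  T = 349.5 K: K = (2.100, 0.362), RR gives ψ = 0.233, H_out = 8.768 kJ/mol
Linear interpolation between T = 348.2 (H_out = 7.642) and T = 349.5 (H_out = 8.768) on hF = 8.137 gives T ≈ 348.8 K, at which ψ = 0.22.

T = 348.8 K, V/F = 0.22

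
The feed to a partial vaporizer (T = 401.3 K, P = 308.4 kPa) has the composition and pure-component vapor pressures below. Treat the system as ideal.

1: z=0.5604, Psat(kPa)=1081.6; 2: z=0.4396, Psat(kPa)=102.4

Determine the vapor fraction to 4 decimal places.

ψ = 0.6636

Raoult's law: Kᵢ = Pᵢˢᵃᵗ/P = Pᵢˢᵃᵗ/308.4.
  K_1 = 1081.6/308.4 = 3.507134, K_2 = 102.4/308.4 = 0.332036
Material balance + equilibrium reduce to Σ zᵢ(Kᵢ−1)/(1+ψ(Kᵢ−1)) = 0.
Check two-phase: ΣzᵢKᵢ = 2.1114 > 1 and Σzᵢ/Kᵢ = 1.4837 > 1, so g(0) = 1.1114 > 0 and g(1) = -0.4837 < 0.
Binary case is linear: z₁(K₁−1)(1+ψ(K₂−1)) + z₂(K₂−1)(1+ψ(K₁−1)) = 0
⇒ ψ = [z₁(K₁−1)+z₂(K₂−1)] / [−(K₁−1)(K₂−1)] = 1.11136/1.67467 = 0.6636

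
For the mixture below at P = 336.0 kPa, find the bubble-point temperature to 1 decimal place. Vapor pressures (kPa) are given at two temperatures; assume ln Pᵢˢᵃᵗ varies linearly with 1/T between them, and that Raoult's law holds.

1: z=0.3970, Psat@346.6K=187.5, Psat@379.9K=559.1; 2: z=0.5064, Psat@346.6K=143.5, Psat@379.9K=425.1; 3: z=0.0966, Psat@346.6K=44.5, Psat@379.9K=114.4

T = 370.4 K

Bubble-point temperature: ΣzᵢPᵢˢᵃᵗ(T) = P. Interpolate ln Pᵢˢᵃᵗ = aᵢ + bᵢ/T.
  T = 346.6 K: ΣzᵢPᵢˢᵃᵗ = 151.40 kPa
  T = 379.9 K: ΣzᵢPᵢˢᵃᵗ = 448.28 kPa
  T = 363.2 K: ΣzᵢPᵢˢᵃᵗ = 266.63 kPa
  T = 371.5 K: ΣzᵢPᵢˢᵃᵗ = 347.21 kPa
  T = 367.4 K: ΣzᵢPᵢˢᵃᵗ = 305.20 kPa
  T = 369.4 K: ΣzᵢPᵢˢᵃᵗ = 325.13 kPa
Interpolating between 369.4 K and 371.5 K gives T ≈ 370.4 K.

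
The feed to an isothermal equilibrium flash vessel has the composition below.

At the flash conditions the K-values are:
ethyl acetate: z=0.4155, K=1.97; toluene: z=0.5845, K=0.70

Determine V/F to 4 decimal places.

V/F = 0.7824

Rachford–Rice: g(V/F) = Σ zᵢ(Kᵢ−1)/(1+V/F(Kᵢ−1)) = 0.
g(0) = ΣzᵢKᵢ − 1 = 0.2277 and g(1) = 1 − Σzᵢ/Kᵢ = -0.0459, so a root lies in (0, 1).
Newton iteration, V/F⁰ = 0.38:
  V/F = 0.3800: g = 0.09658, g' = -0.2757 → V/F = 0.7303
  V/F = 0.7303: g = 0.01138, g' = -0.2202 → V/F = 0.7819
  V/F = 0.7819: g = 0.00011, g' = -0.2162 → V/F = 0.7824
Converged at V/F = 0.7824.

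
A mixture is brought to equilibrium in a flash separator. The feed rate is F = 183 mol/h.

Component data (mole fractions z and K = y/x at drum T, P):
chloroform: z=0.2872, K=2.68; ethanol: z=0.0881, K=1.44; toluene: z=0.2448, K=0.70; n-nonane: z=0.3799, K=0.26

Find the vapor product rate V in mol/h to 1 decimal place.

V = 34.0 mol/h

Let β = V/F and solve Σ zᵢ(Kᵢ−1)/(1+β(Kᵢ−1)) = 0.
Check two-phase: ΣzᵢKᵢ = 1.1667 > 1 and Σzᵢ/Kᵢ = 1.9792 > 1, so g(0) = 0.1667 > 0 and g(1) = -0.9792 < 0.
Newton–Raphson from β = 0.5:
  β = 0.5000: g = -0.23863, g' = -0.8055 → β = 0.2038
  β = 0.2038: g = -0.01423, g' = -0.7777 → β = 0.1855
  β = 0.1855: g = 0.00011, g' = -0.7900 → β = 0.1856
Converged at β = 0.1856.
Then V = β·F = 0.1856·183 = 34.0 mol/h and L = F − V = 149.0 mol/h.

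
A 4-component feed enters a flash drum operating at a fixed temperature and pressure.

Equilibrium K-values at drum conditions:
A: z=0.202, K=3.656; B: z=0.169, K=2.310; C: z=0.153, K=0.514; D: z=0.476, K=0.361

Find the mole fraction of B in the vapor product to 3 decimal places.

y_B = 0.282

Material balance + equilibrium reduce to Σ zᵢ(Kᵢ−1)/(1+ψ(Kᵢ−1)) = 0.
Feasibility: ΣzᵢKᵢ = 1.379, Σzᵢ/Kᵢ = 1.745 — both > 1, two phases present.
Newton iteration, ψ⁰ = 0.45:
  ψ = 0.450: g = -0.1384, g' = -0.853 → ψ = 0.288
  ψ = 0.288: g = 0.0058, g' = -0.952 → ψ = 0.294
Converged at ψ = 0.294.
Compositions from xᵢ = zᵢ/(1+ψ(Kᵢ−1)), yᵢ = Kᵢxᵢ:
  A: x = 0.113, y = 0.415
  B: x = 0.122, y = 0.282
  C: x = 0.178, y = 0.092
  D: x = 0.586, y = 0.212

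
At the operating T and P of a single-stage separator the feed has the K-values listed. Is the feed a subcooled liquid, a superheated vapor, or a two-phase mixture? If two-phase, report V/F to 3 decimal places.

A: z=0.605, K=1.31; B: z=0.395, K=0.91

ΣzᵢKᵢ = 1.152; Σzᵢ/Kᵢ = 0.896.
Since Σzᵢ/Kᵢ < 1 the mixture is above its dew point — single vapor phase.

superheated vapor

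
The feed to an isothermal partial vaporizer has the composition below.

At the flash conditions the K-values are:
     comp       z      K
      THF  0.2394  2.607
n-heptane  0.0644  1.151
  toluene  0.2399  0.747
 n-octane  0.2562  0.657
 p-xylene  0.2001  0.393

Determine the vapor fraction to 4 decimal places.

ψ = 0.2081

Let ψ = V/F and solve Σ zᵢ(Kᵢ−1)/(1+ψ(Kᵢ−1)) = 0.
g(0) = ΣzᵢKᵢ − 1 = 0.1244 and g(1) = 1 − Σzᵢ/Kᵢ = -0.3680, so a root lies in (0, 1).
Newton iteration, ψ⁰ = 0.5:
  ψ = 0.5000: g = -0.12758, g' = -0.4074 → ψ = 0.1868
  ψ = 0.1868: g = 0.01075, g' = -0.5122 → ψ = 0.2078
  ψ = 0.2078: g = 0.00016, g' = -0.4974 → ψ = 0.2081
Converged at ψ = 0.2081.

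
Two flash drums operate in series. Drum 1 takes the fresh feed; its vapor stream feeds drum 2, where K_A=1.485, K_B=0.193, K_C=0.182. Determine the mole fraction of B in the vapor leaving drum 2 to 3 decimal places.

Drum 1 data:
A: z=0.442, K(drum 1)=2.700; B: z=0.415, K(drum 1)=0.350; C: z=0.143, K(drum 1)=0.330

Drum 1:
Rachford–Rice: g(ψ₁) = Σ zᵢ(Kᵢ−1)/(1+ψ₁(Kᵢ−1)) = 0.
g(0) = ΣzᵢKᵢ − 1 = 0.386 and g(1) = 1 − Σzᵢ/Kᵢ = -0.783, so a root lies in (0, 1).
Newton–Raphson from ψ₁ = 0.5:
  ψ₁ = 0.500: g = -0.1375, g' = -0.903 → ψ₁ = 0.348
  ψ₁ = 0.348: g = -0.0012, g' = -0.906 → ψ₁ = 0.346
Converged at ψ₁ = 0.346.
Drum-1 compositions:
  A: x = 0.278, y = 0.751
  B: x = 0.536, y = 0.187
  C: x = 0.186, y = 0.061
Drum-2 feed = drum-1 vapor: z₂ = (0.7511, 0.1875, 0.0615).
Drum 2:
Material balance + equilibrium reduce to Σ zᵢ(Kᵢ−1)/(1+ψ₂(Kᵢ−1)) = 0.
g(0) = ΣzᵢKᵢ − 1 = 0.163 and g(1) = 1 − Σzᵢ/Kᵢ = -0.815, so a root lies in (0, 1).
Newton iteration, ψ₂⁰ = 0.63:
  ψ₂ = 0.630: g = -0.1324, g' = -0.784 → ψ₂ = 0.461
  ψ₂ = 0.461: g = -0.0239, g' = -0.534 → ψ₂ = 0.416
  ψ₂ = 0.416: g = -0.0009, g' = -0.494 → ψ₂ = 0.414
Converged at ψ₂ = 0.414.
  A: x = 0.625, y = 0.929
  B: x = 0.282, y = 0.054
  C: x = 0.093, y = 0.017

y_B (drum 2) = 0.054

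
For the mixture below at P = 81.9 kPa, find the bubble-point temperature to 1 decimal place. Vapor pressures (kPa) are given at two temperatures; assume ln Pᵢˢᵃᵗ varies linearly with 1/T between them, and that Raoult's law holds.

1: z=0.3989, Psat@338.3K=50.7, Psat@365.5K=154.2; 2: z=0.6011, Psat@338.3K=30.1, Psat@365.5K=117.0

Bubble-point temperature: ΣzᵢPᵢˢᵃᵗ(T) = P. Interpolate ln Pᵢˢᵃᵗ = aᵢ + bᵢ/T.
  T = 338.3 K: ΣzᵢPᵢˢᵃᵗ = 38.32 kPa
  T = 365.5 K: ΣzᵢPᵢˢᵃᵗ = 131.84 kPa
  T = 351.9 K: ΣzᵢPᵢˢᵃᵗ = 72.66 kPa
  T = 358.7 K: ΣzᵢPᵢˢᵃᵗ = 98.38 kPa
  T = 355.3 K: ΣzᵢPᵢˢᵃᵗ = 84.66 kPa
  T = 353.6 K: ΣzᵢPᵢˢᵃᵗ = 78.46 kPa
  T = 354.5 K: ΣzᵢPᵢˢᵃᵗ = 81.69 kPa
Interpolating between 354.5 K and 355.3 K gives T ≈ 354.6 K.

T = 354.6 K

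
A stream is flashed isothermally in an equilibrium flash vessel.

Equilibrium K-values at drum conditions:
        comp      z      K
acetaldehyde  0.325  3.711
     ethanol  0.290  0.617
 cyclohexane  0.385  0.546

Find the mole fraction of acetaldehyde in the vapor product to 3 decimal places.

Rachford–Rice: g(ψ) = Σ zᵢ(Kᵢ−1)/(1+ψ(Kᵢ−1)) = 0.
Check two-phase: ΣzᵢKᵢ = 1.595 > 1 and Σzᵢ/Kᵢ = 1.263 > 1, so g(0) = 0.595 > 0 and g(1) = -0.263 < 0.
Iterate (Newton) starting at ψ = 0.56:
  ψ = 0.560: g = -0.0259, g' = -0.588 → ψ = 0.516
  ψ = 0.516: g = 0.0006, g' = -0.616 → ψ = 0.517
Converged at ψ = 0.517.
Compositions from xᵢ = zᵢ/(1+ψ(Kᵢ−1)), yᵢ = Kᵢxᵢ:
  acetaldehyde: x = 0.135, y = 0.502
  ethanol: x = 0.362, y = 0.223
  cyclohexane: x = 0.503, y = 0.275

y_acetaldehyde = 0.502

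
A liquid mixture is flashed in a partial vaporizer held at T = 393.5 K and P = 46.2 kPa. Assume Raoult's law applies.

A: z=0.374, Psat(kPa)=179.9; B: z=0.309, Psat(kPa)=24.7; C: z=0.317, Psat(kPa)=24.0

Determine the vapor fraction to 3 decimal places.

ψ = 0.574

Raoult's law: Kᵢ = Pᵢˢᵃᵗ/P = Pᵢˢᵃᵗ/46.2.
  K_A = 179.9/46.2 = 3.89394, K_B = 24.7/46.2 = 0.53463, K_C = 24.0/46.2 = 0.51948
Iterate (Newton) starting at ψ = 0.58:
  ψ = 0.580: g = -0.0041, g' = -0.703 → ψ = 0.574
Converged at ψ = 0.574.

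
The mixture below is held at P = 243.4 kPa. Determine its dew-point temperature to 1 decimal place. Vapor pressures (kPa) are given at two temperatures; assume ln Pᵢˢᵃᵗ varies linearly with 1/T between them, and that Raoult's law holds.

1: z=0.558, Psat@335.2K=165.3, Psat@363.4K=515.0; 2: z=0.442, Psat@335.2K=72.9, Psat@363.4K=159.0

T = 361.3 K

Dew-point temperature: Σzᵢ·P/Pᵢˢᵃᵗ(T) = 1. Interpolate ln Pᵢˢᵃᵗ = aᵢ + bᵢ/T.
  T = 335.2 K: ΣzᵢP/Pᵢˢᵃᵗ = 2.2974
  T = 363.4 K: ΣzᵢP/Pᵢˢᵃᵗ = 0.9403
  T = 349.3 K: ΣzᵢP/Pᵢˢᵃᵗ = 1.4386
  T = 356.4 K: ΣzᵢP/Pᵢˢᵃᵗ = 1.1556
  T = 359.9 K: ΣzᵢP/Pᵢˢᵃᵗ = 1.0412
  T = 361.6 K: ΣzᵢP/Pᵢˢᵃᵗ = 0.9906
Interpolating between 359.9 K and 361.6 K gives T ≈ 361.3 K.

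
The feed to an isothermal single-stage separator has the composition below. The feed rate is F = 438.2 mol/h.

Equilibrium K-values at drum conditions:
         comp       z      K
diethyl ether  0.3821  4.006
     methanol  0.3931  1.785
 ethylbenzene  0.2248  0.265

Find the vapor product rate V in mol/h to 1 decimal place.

V = 395.2 mol/h

Material balance + equilibrium reduce to Σ zᵢ(Kᵢ−1)/(1+V/F(Kᵢ−1)) = 0.
Check two-phase: ΣzᵢKᵢ = 2.2919 > 1 and Σzᵢ/Kᵢ = 1.1639 > 1, so g(0) = 1.2919 > 0 and g(1) = -0.1639 < 0.
Newton–Raphson from V/F = 0.62:
  V/F = 0.6200: g = 0.30509, g' = -0.9405 → V/F = 0.9444
  V/F = 0.9444: g = -0.06375, g' = -1.6122 → V/F = 0.9048
  V/F = 0.9048: g = -0.00410, g' = -1.4148 → V/F = 0.9019
Converged at V/F = 0.9019.
Then V = V/F·F = 0.9019·438.2 = 395.2 mol/h and L = F − V = 43.0 mol/h.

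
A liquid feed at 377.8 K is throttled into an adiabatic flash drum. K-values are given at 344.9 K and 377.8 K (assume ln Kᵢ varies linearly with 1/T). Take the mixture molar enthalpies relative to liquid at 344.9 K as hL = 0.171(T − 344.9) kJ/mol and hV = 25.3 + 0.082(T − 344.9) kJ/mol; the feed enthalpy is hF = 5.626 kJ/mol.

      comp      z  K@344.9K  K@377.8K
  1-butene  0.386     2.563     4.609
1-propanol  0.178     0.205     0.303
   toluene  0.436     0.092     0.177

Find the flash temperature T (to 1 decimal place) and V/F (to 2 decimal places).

T = 354.9 K, V/F = 0.16

Adiabatic flash: solve Rachford–Rice at each trial T, then check hF = ψ·hV(T) + (1−ψ)·hL(T).
  T = 344.9 K: K = (2.563, 0.205, 0.092), RR gives ψ = 0.048, H_out = 1.217 kJ/mol
  T = 377.8 K: K = (4.609, 0.303, 0.177), RR gives ψ = 0.320, H_out = 12.781 kJ/mol
  T = 361.4 K: K = (3.486, 0.252, 0.130), RR gives ψ = 0.215, H_out = 7.943 kJ/mol
  T = 353.1 K: K = (2.997, 0.228, 0.110), RR gives ψ = 0.143, H_out = 4.919 kJ/mol
  T = 357.2 K: K = (3.232, 0.239, 0.119), RR gives ψ = 0.181, H_out = 6.481 kJ/mol
  T = 355.1 K: K = (3.110, 0.233, 0.114), RR gives ψ = 0.162, H_out = 5.700 kJ/mol
Linear interpolation between T = 353.1 (H_out = 4.919) and T = 355.1 (H_out = 5.700) on hF = 5.626 gives T ≈ 354.9 K, at which ψ = 0.16.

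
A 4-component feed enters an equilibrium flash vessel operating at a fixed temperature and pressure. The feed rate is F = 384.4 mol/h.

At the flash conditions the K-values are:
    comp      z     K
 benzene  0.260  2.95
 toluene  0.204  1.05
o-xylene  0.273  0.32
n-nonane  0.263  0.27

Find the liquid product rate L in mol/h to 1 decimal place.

L = 334.9 mol/h

Rachford–Rice: g(ψ) = Σ zᵢ(Kᵢ−1)/(1+ψ(Kᵢ−1)) = 0.
Feasibility: ΣzᵢKᵢ = 1.140, Σzᵢ/Kᵢ = 2.110 — both > 1, two phases present.
Newton–Raphson from ψ = 0.5:
  ψ = 0.500: g = -0.3170, g' = -0.891 → ψ = 0.144
  ψ = 0.144: g = -0.0147, g' = -0.933 → ψ = 0.129
Converged at ψ = 0.129.
Then V = ψ·F = 0.1288·384.4 = 49.5 mol/h and L = F − V = 334.9 mol/h.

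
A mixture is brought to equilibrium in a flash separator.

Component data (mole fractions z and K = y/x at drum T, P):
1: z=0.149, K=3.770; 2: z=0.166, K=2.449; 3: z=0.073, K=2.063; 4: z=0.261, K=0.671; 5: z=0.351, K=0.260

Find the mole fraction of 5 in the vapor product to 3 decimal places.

y_5 = 0.120

Newton iteration, ψ⁰ = 0.37:
  ψ = 0.370: g = -0.0393, g' = -0.870 → ψ = 0.325
Converged at ψ = 0.325.
Compositions from xᵢ = zᵢ/(1+ψ(Kᵢ−1)), yᵢ = Kᵢxᵢ:
  1: x = 0.078, y = 0.295
  2: x = 0.113, y = 0.276
  3: x = 0.054, y = 0.112
  4: x = 0.292, y = 0.196
  5: x = 0.462, y = 0.120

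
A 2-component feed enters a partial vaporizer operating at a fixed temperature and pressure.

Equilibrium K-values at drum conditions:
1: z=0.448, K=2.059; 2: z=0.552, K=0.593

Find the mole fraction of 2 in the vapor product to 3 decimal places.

y_2 = 0.428

Rachford–Rice: g(ψ) = Σ zᵢ(Kᵢ−1)/(1+ψ(Kᵢ−1)) = 0.
g(0) = ΣzᵢKᵢ − 1 = 0.250 and g(1) = 1 − Σzᵢ/Kᵢ = -0.148, so a root lies in (0, 1).
Newton–Raphson from ψ = 0.5:
  ψ = 0.500: g = 0.0281, g' = -0.359 → ψ = 0.578
  ψ = 0.578: g = 0.0004, g' = -0.350 → ψ = 0.579
Converged at ψ = 0.579.
Compositions from xᵢ = zᵢ/(1+ψ(Kᵢ−1)), yᵢ = Kᵢxᵢ:
  1: x = 0.278, y = 0.572
  2: x = 0.722, y = 0.428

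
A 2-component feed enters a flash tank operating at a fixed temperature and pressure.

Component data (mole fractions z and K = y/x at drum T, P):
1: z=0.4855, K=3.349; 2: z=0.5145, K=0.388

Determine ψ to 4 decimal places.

Material balance + equilibrium reduce to Σ zᵢ(Kᵢ−1)/(1+ψ(Kᵢ−1)) = 0.
Feasibility: ΣzᵢKᵢ = 1.8256, Σzᵢ/Kᵢ = 1.4710 — both > 1, two phases present.
Newton iteration, ψ⁰ = 0.5:
  ψ = 0.5000: g = 0.07075, g' = -0.9666 → ψ = 0.5732
  ψ = 0.5732: g = 0.00102, g' = -0.9438 → ψ = 0.5743
Converged at ψ = 0.5743.

ψ = 0.5743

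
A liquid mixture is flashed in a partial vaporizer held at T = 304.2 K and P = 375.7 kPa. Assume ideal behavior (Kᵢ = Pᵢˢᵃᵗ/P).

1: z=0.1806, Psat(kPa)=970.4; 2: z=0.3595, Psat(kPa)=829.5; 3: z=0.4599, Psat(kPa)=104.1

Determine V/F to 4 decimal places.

Raoult's law: Kᵢ = Pᵢˢᵃᵗ/P = Pᵢˢᵃᵗ/375.7.
  K_1 = 970.4/375.7 = 2.582912, K_2 = 829.5/375.7 = 2.207879, K_3 = 104.1/375.7 = 0.277083
Material balance + equilibrium reduce to Σ zᵢ(Kᵢ−1)/(1+V/F(Kᵢ−1)) = 0.
Feasibility: ΣzᵢKᵢ = 1.3876, Σzᵢ/Kᵢ = 1.8925 — both > 1, two phases present.
Iterate (Newton) starting at V/F = 0.5:
  V/F = 0.5000: g = -0.09037, g' = -0.9343 → V/F = 0.4033
  V/F = 0.4033: g = -0.00280, g' = -0.8846 → V/F = 0.4001
Converged at V/F = 0.4001.

V/F = 0.4001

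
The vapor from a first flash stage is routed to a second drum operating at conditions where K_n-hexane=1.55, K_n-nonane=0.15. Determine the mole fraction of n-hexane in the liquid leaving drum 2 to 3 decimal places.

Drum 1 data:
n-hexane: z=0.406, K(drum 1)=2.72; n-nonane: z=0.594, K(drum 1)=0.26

x_n-hexane (drum 2) = 0.607

Drum 1:
Material balance + equilibrium reduce to Σ zᵢ(Kᵢ−1)/(1+ψ₁(Kᵢ−1)) = 0.
Feasibility: ΣzᵢKᵢ = 1.259, Σzᵢ/Kᵢ = 2.434 — both > 1, two phases present.
Iterate (Newton) starting at ψ₁ = 0.5:
  ψ₁ = 0.500: g = -0.3223, g' = -1.167 → ψ₁ = 0.224
  ψ₁ = 0.224: g = -0.0226, g' = -1.093 → ψ₁ = 0.203
Converged at ψ₁ = 0.203.
Drum-1 compositions:
  n-hexane: x = 0.301, y = 0.818
  n-nonane: x = 0.699, y = 0.182
Drum-2 feed = drum-1 vapor: z₂ = (0.8182, 0.1818).
Drum 2:
Let ψ₂ = V/F and solve Σ zᵢ(Kᵢ−1)/(1+ψ₂(Kᵢ−1)) = 0.
g(0) = ΣzᵢKᵢ − 1 = 0.295 and g(1) = 1 − Σzᵢ/Kᵢ = -0.740, so a root lies in (0, 1).
Binary case is linear: z₁(K₁−1)(1+ψ₂(K₂−1)) + z₂(K₂−1)(1+ψ₂(K₁−1)) = 0
⇒ ψ₂ = [z₁(K₁−1)+z₂(K₂−1)] / [−(K₁−1)(K₂−1)] = 0.2955/0.4675 = 0.632
  n-hexane: x = 0.607, y = 0.941
  n-nonane: x = 0.393, y = 0.059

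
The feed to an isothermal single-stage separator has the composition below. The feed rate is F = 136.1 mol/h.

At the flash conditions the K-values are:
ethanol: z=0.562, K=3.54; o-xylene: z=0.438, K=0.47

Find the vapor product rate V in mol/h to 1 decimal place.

Material balance + equilibrium reduce to Σ zᵢ(Kᵢ−1)/(1+ψ(Kᵢ−1)) = 0.
Feasibility: ΣzᵢKᵢ = 2.195, Σzᵢ/Kᵢ = 1.091 — both > 1, two phases present.
Binary case is linear: z₁(K₁−1)(1+ψ(K₂−1)) + z₂(K₂−1)(1+ψ(K₁−1)) = 0
⇒ ψ = [z₁(K₁−1)+z₂(K₂−1)] / [−(K₁−1)(K₂−1)] = 1.1953/1.3462 = 0.888
Then V = ψ·F = 0.8879·136.1 = 120.8 mol/h and L = F − V = 15.3 mol/h.

V = 120.8 mol/h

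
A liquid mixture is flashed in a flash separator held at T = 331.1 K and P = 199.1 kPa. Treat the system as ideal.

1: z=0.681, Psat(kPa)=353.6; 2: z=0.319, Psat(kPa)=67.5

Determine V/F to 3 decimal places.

V/F = 0.619

Raoult's law: Kᵢ = Pᵢˢᵃᵗ/P = Pᵢˢᵃᵗ/199.1.
  K_1 = 353.6/199.1 = 1.77599, K_2 = 67.5/199.1 = 0.33903
Rachford–Rice: g(V/F) = Σ zᵢ(Kᵢ−1)/(1+V/F(Kᵢ−1)) = 0.
g(0) = ΣzᵢKᵢ − 1 = 0.318 and g(1) = 1 − Σzᵢ/Kᵢ = -0.324, so a root lies in (0, 1).
Binary case is linear: z₁(K₁−1)(1+V/F(K₂−1)) + z₂(K₂−1)(1+V/F(K₁−1)) = 0
⇒ V/F = [z₁(K₁−1)+z₂(K₂−1)] / [−(K₁−1)(K₂−1)] = 0.3176/0.5129 = 0.619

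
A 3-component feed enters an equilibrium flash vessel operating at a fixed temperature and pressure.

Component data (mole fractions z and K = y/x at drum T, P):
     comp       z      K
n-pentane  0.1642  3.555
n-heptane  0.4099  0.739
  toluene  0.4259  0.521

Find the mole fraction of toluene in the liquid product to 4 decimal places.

Let ψ = V/F and solve Σ zᵢ(Kᵢ−1)/(1+ψ(Kᵢ−1)) = 0.
g(0) = ΣzᵢKᵢ − 1 = 0.1085 and g(1) = 1 − Σzᵢ/Kᵢ = -0.4183, so a root lies in (0, 1).
Newton iteration, ψ⁰ = 0.5:
  ψ = 0.5000: g = -0.20709, g' = -0.4125 → ψ = 0.0000
  ψ = 0.0000: g = 0.10854, g' = -1.1975 → ψ = 0.0906
  ψ = 0.0906: g = 0.01780, g' = -0.8428 → ψ = 0.1118
  ψ = 0.1118: g = 0.00060, g' = -0.7873 → ψ = 0.1125
Converged at ψ = 0.1125.
Compositions from xᵢ = zᵢ/(1+ψ(Kᵢ−1)), yᵢ = Kᵢxᵢ:
  n-pentane: x = 0.1275, y = 0.4534
  n-heptane: x = 0.4223, y = 0.3121
  toluene: x = 0.4502, y = 0.2345

x_toluene = 0.4502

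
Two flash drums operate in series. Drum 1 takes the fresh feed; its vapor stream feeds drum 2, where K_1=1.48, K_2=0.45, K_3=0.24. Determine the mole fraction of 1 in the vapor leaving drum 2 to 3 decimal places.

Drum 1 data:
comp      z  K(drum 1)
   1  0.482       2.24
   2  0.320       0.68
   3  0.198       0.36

y_1 (drum 2) = 0.832

Drum 1:
Let ψ₁ = V/F and solve Σ zᵢ(Kᵢ−1)/(1+ψ₁(Kᵢ−1)) = 0.
Feasibility: ΣzᵢKᵢ = 1.369, Σzᵢ/Kᵢ = 1.236 — both > 1, two phases present.
Newton–Raphson from ψ₁ = 0.5:
  ψ₁ = 0.500: g = 0.0607, g' = -0.504 → ψ₁ = 0.620
Converged at ψ₁ = 0.620.
Drum-1 compositions:
  1: x = 0.272, y = 0.610
  2: x = 0.399, y = 0.271
  3: x = 0.328, y = 0.118
Drum-2 feed = drum-1 vapor: z₂ = (0.6103, 0.2715, 0.1182).
Drum 2:
Rachford–Rice: g(ψ₂) = Σ zᵢ(Kᵢ−1)/(1+ψ₂(Kᵢ−1)) = 0.
Check two-phase: ΣzᵢKᵢ = 1.054 > 1 and Σzᵢ/Kᵢ = 1.508 > 1, so g(0) = 0.054 > 0 and g(1) = -0.508 < 0.
Newton–Raphson from ψ₂ = 0.57:
  ψ₂ = 0.570: g = -0.1459, g' = -0.473 → ψ₂ = 0.262
  ψ₂ = 0.262: g = -0.0263, g' = -0.329 → ψ₂ = 0.182
  ψ₂ = 0.182: g = -0.0007, g' = -0.312 → ψ₂ = 0.180
Converged at ψ₂ = 0.180.
  1: x = 0.562, y = 0.832
  2: x = 0.301, y = 0.136
  3: x = 0.137, y = 0.033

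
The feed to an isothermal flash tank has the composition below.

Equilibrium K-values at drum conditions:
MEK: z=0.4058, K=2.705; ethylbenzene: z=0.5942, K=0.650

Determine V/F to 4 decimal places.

Material balance + equilibrium reduce to Σ zᵢ(Kᵢ−1)/(1+V/F(Kᵢ−1)) = 0.
Check two-phase: ΣzᵢKᵢ = 1.4839 > 1 and Σzᵢ/Kᵢ = 1.0642 > 1, so g(0) = 0.4839 > 0 and g(1) = -0.0642 < 0.
Binary case is linear: z₁(K₁−1)(1+V/F(K₂−1)) + z₂(K₂−1)(1+V/F(K₁−1)) = 0
⇒ V/F = [z₁(K₁−1)+z₂(K₂−1)] / [−(K₁−1)(K₂−1)] = 0.48392/0.59675 = 0.8109

V/F = 0.8109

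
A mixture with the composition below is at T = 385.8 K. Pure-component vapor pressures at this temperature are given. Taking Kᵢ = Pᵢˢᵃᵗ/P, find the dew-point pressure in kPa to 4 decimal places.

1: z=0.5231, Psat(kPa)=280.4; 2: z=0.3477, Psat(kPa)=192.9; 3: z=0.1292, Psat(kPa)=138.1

Pdew = 217.2217 kPa

At the dew point ψ → 1, so Σzᵢ/Kᵢ = 1 with Kᵢ = Pᵢˢᵃᵗ/P ⇒ 1/P = Σzᵢ/Pᵢˢᵃᵗ.
1/P = 0.5231/280.4 + 0.3477/192.9 + 0.1292/138.1 = 0.0046036 ⇒ P = 217.2217 kPa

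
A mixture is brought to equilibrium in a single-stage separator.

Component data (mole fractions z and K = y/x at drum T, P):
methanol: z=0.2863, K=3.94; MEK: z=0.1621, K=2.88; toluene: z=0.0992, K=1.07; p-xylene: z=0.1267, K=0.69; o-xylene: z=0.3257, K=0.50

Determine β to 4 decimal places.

β = 0.9001

Rachford–Rice: g(β) = Σ zᵢ(Kᵢ−1)/(1+β(Kᵢ−1)) = 0.
Feasibility: ΣzᵢKᵢ = 1.9513, Σzᵢ/Kᵢ = 1.0567 — both > 1, two phases present.
Iterate (Newton) starting at β = 0.4:
  β = 0.4000: g = 0.31912, g' = -0.8528 → β = 0.7742
  β = 0.7742: g = 0.07024, g' = -0.5639 → β = 0.8988
  β = 0.8988: g = 0.00072, g' = -0.5581 → β = 0.9001
Converged at β = 0.9001.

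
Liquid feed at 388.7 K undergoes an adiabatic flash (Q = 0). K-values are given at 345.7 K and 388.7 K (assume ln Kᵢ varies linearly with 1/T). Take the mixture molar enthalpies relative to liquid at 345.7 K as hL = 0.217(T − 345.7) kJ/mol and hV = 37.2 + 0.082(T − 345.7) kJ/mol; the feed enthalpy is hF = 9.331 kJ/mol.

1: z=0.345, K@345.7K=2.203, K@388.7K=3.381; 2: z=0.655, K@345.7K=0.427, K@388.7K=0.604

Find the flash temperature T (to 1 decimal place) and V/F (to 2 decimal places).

Adiabatic flash: solve Rachford–Rice at each trial T, then check hF = ψ·hV(T) + (1−ψ)·hL(T).
  T = 345.7 K: K = (2.203, 0.427), RR gives ψ = 0.058, H_out = 2.144 kJ/mol
  T = 388.7 K: K = (3.381, 0.604), RR gives ψ = 0.596, H_out = 28.046 kJ/mol
  T = 367.2 K: K = (2.764, 0.513), RR gives ψ = 0.337, H_out = 16.226 kJ/mol
  T = 356.4 K: K = (2.475, 0.469), RR gives ψ = 0.206, H_out = 9.677 kJ/mol
  T = 351.0 K: K = (2.336, 0.448), RR gives ψ = 0.134, H_out = 6.048 kJ/mol
  T = 353.7 K: K = (2.405, 0.458), RR gives ψ = 0.171, H_out = 7.900 kJ/mol
  T = 355.0 K: K = (2.438, 0.464), RR gives ψ = 0.188, H_out = 8.764 kJ/mol
Linear interpolation between T = 355.0 (H_out = 8.764) and T = 356.4 (H_out = 9.677) on hF = 9.331 gives T ≈ 355.9 K, at which ψ = 0.20.

T = 355.9 K, V/F = 0.20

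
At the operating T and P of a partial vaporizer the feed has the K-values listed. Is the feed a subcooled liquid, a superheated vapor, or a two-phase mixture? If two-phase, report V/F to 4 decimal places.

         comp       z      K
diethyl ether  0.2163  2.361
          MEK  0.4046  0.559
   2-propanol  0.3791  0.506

subcooled liquid

ΣzᵢKᵢ = 0.9287; Σzᵢ/Kᵢ = 1.5646.
Since ΣzᵢKᵢ < 1 the mixture is below its bubble point — single liquid phase.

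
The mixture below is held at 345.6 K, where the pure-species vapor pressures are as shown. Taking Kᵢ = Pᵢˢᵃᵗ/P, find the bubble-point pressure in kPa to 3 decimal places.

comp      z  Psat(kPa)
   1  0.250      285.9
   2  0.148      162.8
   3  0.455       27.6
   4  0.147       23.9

Pbub = 111.641 kPa

At the bubble point ψ → 0, so ΣzᵢKᵢ = 1 with Kᵢ = Pᵢˢᵃᵗ/P ⇒ P = ΣzᵢPᵢˢᵃᵗ.
P = 0.250·285.9 + 0.148·162.8 + 0.455·27.6 + 0.147·23.9 = 111.641 kPa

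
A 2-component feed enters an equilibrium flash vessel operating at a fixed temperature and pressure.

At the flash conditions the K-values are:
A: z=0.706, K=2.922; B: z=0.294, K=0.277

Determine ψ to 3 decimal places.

ψ = 0.824

Let ψ = V/F and solve Σ zᵢ(Kᵢ−1)/(1+ψ(Kᵢ−1)) = 0.
Feasibility: ΣzᵢKᵢ = 2.144, Σzᵢ/Kᵢ = 1.303 — both > 1, two phases present.
Binary case is linear: z₁(K₁−1)(1+ψ(K₂−1)) + z₂(K₂−1)(1+ψ(K₁−1)) = 0
⇒ ψ = [z₁(K₁−1)+z₂(K₂−1)] / [−(K₁−1)(K₂−1)] = 1.1444/1.3896 = 0.824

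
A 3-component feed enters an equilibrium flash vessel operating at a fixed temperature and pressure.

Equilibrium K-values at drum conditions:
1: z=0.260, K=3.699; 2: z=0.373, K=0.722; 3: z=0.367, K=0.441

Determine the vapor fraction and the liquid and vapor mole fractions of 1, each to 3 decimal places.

Material balance + equilibrium reduce to Σ zᵢ(Kᵢ−1)/(1+ψ(Kᵢ−1)) = 0.
Check two-phase: ΣzᵢKᵢ = 1.393 > 1 and Σzᵢ/Kᵢ = 1.419 > 1, so g(0) = 0.393 > 0 and g(1) = -0.419 < 0.
Newton–Raphson from ψ = 0.5:
  ψ = 0.500: g = -0.1065, g' = -0.603 → ψ = 0.323
  ψ = 0.323: g = 0.0104, g' = -0.746 → ψ = 0.337
Converged at ψ = 0.337.
Compositions from xᵢ = zᵢ/(1+ψ(Kᵢ−1)), yᵢ = Kᵢxᵢ:
  1: x = 0.136, y = 0.503
  2: x = 0.412, y = 0.297
  3: x = 0.452, y = 0.199

ψ = 0.337, x_1 = 0.136, y_1 = 0.503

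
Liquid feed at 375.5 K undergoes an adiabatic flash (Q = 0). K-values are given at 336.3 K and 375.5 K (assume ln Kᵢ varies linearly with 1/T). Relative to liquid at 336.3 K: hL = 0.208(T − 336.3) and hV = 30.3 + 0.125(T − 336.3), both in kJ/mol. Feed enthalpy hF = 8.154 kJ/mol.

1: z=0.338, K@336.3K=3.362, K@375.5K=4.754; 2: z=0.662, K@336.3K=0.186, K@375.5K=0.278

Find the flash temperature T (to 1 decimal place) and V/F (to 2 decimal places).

T = 348.6 K, V/F = 0.19

Adiabatic flash: solve Rachford–Rice at each trial T, then check hF = ψ·hV(T) + (1−ψ)·hL(T).
  T = 336.3 K: K = (3.362, 0.186), RR gives ψ = 0.135, H_out = 4.089 kJ/mol
  T = 375.5 K: K = (4.754, 0.278), RR gives ψ = 0.292, H_out = 16.046 kJ/mol
  T = 355.9 K: K = (4.036, 0.230), RR gives ψ = 0.221, H_out = 10.410 kJ/mol
  T = 346.1 K: K = (3.693, 0.207), RR gives ψ = 0.181, H_out = 7.365 kJ/mol
  T = 351.0 K: K = (3.863, 0.219), RR gives ψ = 0.201, H_out = 8.912 kJ/mol
  T = 348.6 K: K = (3.780, 0.213), RR gives ψ = 0.191, H_out = 8.161 kJ/mol
  T = 347.4 K: K = (3.738, 0.210), RR gives ψ = 0.186, H_out = 7.781 kJ/mol
Linear interpolation between T = 347.4 (H_out = 7.781) and T = 348.6 (H_out = 8.161) on hF = 8.154 gives T ≈ 348.6 K, at which ψ = 0.19.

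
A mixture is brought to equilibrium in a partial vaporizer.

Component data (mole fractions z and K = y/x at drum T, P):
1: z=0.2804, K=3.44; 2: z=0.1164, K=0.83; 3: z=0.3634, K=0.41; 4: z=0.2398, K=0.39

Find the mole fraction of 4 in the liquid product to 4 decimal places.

x_4 = 0.2788

Rachford–Rice: g(V/F) = Σ zᵢ(Kᵢ−1)/(1+V/F(Kᵢ−1)) = 0.
g(0) = ΣzᵢKᵢ − 1 = 0.3037 and g(1) = 1 − Σzᵢ/Kᵢ = -0.7230, so a root lies in (0, 1).
Newton iteration, V/F⁰ = 0.5:
  V/F = 0.5000: g = -0.22803, g' = -0.7820 → V/F = 0.2084
  V/F = 0.2084: g = 0.02099, g' = -1.0188 → V/F = 0.2290
  V/F = 0.2290: g = 0.00040, g' = -0.9804 → V/F = 0.2294
Converged at V/F = 0.2294.
Compositions from xᵢ = zᵢ/(1+V/F(Kᵢ−1)), yᵢ = Kᵢxᵢ:
  1: x = 0.1798, y = 0.6184
  2: x = 0.1211, y = 0.1005
  3: x = 0.4203, y = 0.1723
  4: x = 0.2788, y = 0.1087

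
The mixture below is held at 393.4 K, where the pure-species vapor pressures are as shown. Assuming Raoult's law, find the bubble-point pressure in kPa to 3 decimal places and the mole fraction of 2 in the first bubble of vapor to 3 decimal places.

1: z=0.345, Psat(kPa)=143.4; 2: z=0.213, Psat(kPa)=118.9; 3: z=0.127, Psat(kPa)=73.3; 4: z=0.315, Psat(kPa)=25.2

At the bubble point ψ → 0, so ΣzᵢKᵢ = 1 with Kᵢ = Pᵢˢᵃᵗ/P ⇒ P = ΣzᵢPᵢˢᵃᵗ.
P = 0.345·143.4 + 0.213·118.9 + 0.127·73.3 + 0.315·25.2 = 92.046 kPa
yᵢ = zᵢPᵢˢᵃᵗ/P ⇒ y_2 = 0.213·118.9/92.046 = 0.275

Pbub = 92.046 kPa, y_2 = 0.275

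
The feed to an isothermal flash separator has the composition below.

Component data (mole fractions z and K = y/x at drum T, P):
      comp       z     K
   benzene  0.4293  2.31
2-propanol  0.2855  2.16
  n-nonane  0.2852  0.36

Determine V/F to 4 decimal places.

V/F = 0.8883

Newton iteration, V/F⁰ = 0.5:
  V/F = 0.5000: g = 0.28099, g' = -0.6755 → V/F = 0.9160
  V/F = 0.9160: g = -0.02493, g' = -0.9248 → V/F = 0.8890
  V/F = 0.8890: g = -0.00063, g' = -0.8791 → V/F = 0.8883
Converged at V/F = 0.8883.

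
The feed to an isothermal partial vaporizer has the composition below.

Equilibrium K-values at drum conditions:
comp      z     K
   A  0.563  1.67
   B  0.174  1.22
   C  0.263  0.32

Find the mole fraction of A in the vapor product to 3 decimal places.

y_A = 0.670

Material balance + equilibrium reduce to Σ zᵢ(Kᵢ−1)/(1+ψ(Kᵢ−1)) = 0.
g(0) = ΣzᵢKᵢ − 1 = 0.237 and g(1) = 1 − Σzᵢ/Kᵢ = -0.302, so a root lies in (0, 1).
Newton–Raphson from ψ = 0.5:
  ψ = 0.500: g = 0.0461, g' = -0.428 → ψ = 0.608
  ψ = 0.608: g = -0.0030, g' = -0.487 → ψ = 0.602
Converged at ψ = 0.602.
Compositions from xᵢ = zᵢ/(1+ψ(Kᵢ−1)), yᵢ = Kᵢxᵢ:
  A: x = 0.401, y = 0.670
  B: x = 0.154, y = 0.187
  C: x = 0.445, y = 0.142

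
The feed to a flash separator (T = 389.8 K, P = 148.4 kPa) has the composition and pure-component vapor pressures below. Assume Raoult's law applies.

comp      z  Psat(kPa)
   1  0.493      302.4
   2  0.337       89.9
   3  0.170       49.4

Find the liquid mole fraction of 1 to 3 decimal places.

x_1 = 0.324

Raoult's law: Kᵢ = Pᵢˢᵃᵗ/P = Pᵢˢᵃᵗ/148.4.
  K_1 = 302.4/148.4 = 2.03774, K_2 = 89.9/148.4 = 0.60580, K_3 = 49.4/148.4 = 0.33288
Let β = V/F and solve Σ zᵢ(Kᵢ−1)/(1+β(Kᵢ−1)) = 0.
Feasibility: ΣzᵢKᵢ = 1.265, Σzᵢ/Kᵢ = 1.309 — both > 1, two phases present.
Newton–Raphson from β = 0.59:
  β = 0.590: g = -0.0428, g' = -0.499 → β = 0.504
  β = 0.504: g = -0.0008, g' = -0.482 → β = 0.502
Converged at β = 0.502.
Compositions from xᵢ = zᵢ/(1+β(Kᵢ−1)), yᵢ = Kᵢxᵢ:
  1: x = 0.324, y = 0.660
  2: x = 0.420, y = 0.255
  3: x = 0.256, y = 0.085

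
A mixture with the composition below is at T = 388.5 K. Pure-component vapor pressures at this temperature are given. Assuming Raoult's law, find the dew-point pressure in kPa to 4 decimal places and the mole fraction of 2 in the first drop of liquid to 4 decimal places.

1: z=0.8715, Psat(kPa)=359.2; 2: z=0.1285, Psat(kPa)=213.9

Pdew = 330.3630 kPa, x_2 = 0.1985

At the dew point ψ → 1, so Σzᵢ/Kᵢ = 1 with Kᵢ = Pᵢˢᵃᵗ/P ⇒ 1/P = Σzᵢ/Pᵢˢᵃᵗ.
1/P = 0.8715/359.2 + 0.1285/213.9 = 0.0030270 ⇒ P = 330.3630 kPa
xᵢ = zᵢP/Pᵢˢᵃᵗ ⇒ x_2 = 0.1285·330.3630/213.9 = 0.1985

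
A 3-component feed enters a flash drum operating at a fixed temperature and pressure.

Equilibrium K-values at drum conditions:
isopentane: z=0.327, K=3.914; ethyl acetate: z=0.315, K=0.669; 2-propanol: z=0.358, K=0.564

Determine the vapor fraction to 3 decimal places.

ψ = 0.610

Rachford–Rice: g(ψ) = Σ zᵢ(Kᵢ−1)/(1+ψ(Kᵢ−1)) = 0.
g(0) = ΣzᵢKᵢ − 1 = 0.693 and g(1) = 1 − Σzᵢ/Kᵢ = -0.189, so a root lies in (0, 1).
Newton iteration, ψ⁰ = 0.45:
  ψ = 0.450: g = 0.0956, g' = -0.673 → ψ = 0.592
  ψ = 0.592: g = 0.0096, g' = -0.551 → ψ = 0.609
  ψ = 0.609: g = 0.0001, g' = -0.541 → ψ = 0.610
Converged at ψ = 0.610.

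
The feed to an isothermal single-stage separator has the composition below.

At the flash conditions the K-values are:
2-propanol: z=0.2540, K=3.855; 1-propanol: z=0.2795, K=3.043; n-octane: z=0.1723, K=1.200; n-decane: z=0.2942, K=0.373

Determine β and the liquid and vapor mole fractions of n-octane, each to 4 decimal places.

β = 0.9109, x_n-octane = 0.1457, y_n-octane = 0.1749

Rachford–Rice: g(β) = Σ zᵢ(Kᵢ−1)/(1+β(Kᵢ−1)) = 0.
Check two-phase: ΣzᵢKᵢ = 2.1462 > 1 and Σzᵢ/Kᵢ = 1.0901 > 1, so g(0) = 1.1462 > 0 and g(1) = -0.0901 < 0.
Newton iteration, β⁰ = 0.47:
  β = 0.4700: g = 0.37093, g' = -0.9194 → β = 0.8735
  β = 0.8735: g = 0.03418, g' = -0.8903 → β = 0.9118
  β = 0.9118: g = -0.00086, g' = -0.9373 → β = 0.9109
Converged at β = 0.9109.
Compositions from xᵢ = zᵢ/(1+β(Kᵢ−1)), yᵢ = Kᵢxᵢ:
  2-propanol: x = 0.0705, y = 0.2719
  1-propanol: x = 0.0977, y = 0.2973
  n-octane: x = 0.1457, y = 0.1749
  n-decane: x = 0.6860, y = 0.2559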